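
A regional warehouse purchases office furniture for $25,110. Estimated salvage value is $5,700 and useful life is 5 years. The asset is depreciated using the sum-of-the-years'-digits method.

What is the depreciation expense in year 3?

$3,882

Depreciable base = $25,110 − $5,700 = $19,410.
Sum of the years' digits = 5+4+3+2+1 = 15.
Year 1: $19,410 × 5/15 = $6,470. Book value $18,640.
Year 2: $19,410 × 4/15 = $5,176. Book value $13,464.
Year 3: $19,410 × 3/15 = $3,882. Book value $9,582.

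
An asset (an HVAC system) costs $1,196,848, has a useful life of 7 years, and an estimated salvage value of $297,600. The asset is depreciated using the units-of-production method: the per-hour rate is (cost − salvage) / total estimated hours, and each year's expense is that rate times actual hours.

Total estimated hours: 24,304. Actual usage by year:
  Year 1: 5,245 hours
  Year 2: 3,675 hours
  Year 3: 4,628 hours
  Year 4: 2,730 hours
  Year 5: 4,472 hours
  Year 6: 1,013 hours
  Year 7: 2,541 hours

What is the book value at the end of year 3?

$695,572

Depreciable base = $1,196,848 − $297,600 = $899,248.
Rate = $899,248 / 24,304 hours = $37 per hour.
Year 1: 5,245 × $37 = $194,065. Book value $1,002,783.
Year 2: 3,675 × $37 = $135,975. Book value $866,808.
Year 3: 4,628 × $37 = $171,236. Book value $695,572.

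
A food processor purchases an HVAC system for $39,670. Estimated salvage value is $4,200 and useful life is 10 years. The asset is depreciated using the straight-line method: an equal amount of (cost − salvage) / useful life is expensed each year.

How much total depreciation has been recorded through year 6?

$21,282

Depreciable base = $39,670 − $4,200 = $35,470.
Annual expense = $35,470 / 10 = $3,547.
End of year 1: book value $36,123.
End of year 2: book value $32,576.
End of year 3: book value $29,029.
End of year 4: book value $25,482.
End of year 5: book value $21,935.
End of year 6: book value $18,388.
Accumulated through year 6 = $39,670 − $18,388 = $21,282.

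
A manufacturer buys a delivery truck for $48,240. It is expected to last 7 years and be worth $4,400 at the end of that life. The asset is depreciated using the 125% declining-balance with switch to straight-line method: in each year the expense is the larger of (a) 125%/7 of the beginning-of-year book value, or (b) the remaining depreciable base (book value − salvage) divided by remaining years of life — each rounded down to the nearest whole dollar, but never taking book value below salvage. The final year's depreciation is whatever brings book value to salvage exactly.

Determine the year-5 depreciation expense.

$5,584

Depreciable base = $48,240 − $4,400 = $43,840.
Year 1: DB = ⌊$48,240 × 125%/7⌋ = $8,614; SL = ⌊$43,840/7⌋ = $6,262 → take DB $8,614. Book value $39,626.
Year 2: DB = ⌊$39,626 × 125%/7⌋ = $7,076; SL = ⌊$35,226/6⌋ = $5,871 → take DB $7,076. Book value $32,550.
Year 3: DB = ⌊$32,550 × 125%/7⌋ = $5,812; SL = ⌊$28,150/5⌋ = $5,630 → take DB $5,812. Book value $26,738.
Year 4: DB = ⌊$26,738 × 125%/7⌋ = $4,774; SL = ⌊$22,338/4⌋ = $5,584 → take SL $5,584. Book value $21,154.
Year 5: DB = ⌊$21,154 × 125%/7⌋ = $3,777; SL = ⌊$16,754/3⌋ = $5,584 → take SL $5,584. Book value $15,570.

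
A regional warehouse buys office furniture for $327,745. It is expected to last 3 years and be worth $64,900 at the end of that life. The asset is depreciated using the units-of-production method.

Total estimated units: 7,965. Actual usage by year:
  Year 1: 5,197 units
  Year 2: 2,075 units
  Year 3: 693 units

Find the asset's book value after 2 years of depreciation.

$87,769

Depreciable base = $327,745 − $64,900 = $262,845.
Rate = $262,845 / 7,965 units = $33 per unit.
Year 1: 5,197 × $33 = $171,501. Book value $156,244.
Year 2: 2,075 × $33 = $68,475. Book value $87,769.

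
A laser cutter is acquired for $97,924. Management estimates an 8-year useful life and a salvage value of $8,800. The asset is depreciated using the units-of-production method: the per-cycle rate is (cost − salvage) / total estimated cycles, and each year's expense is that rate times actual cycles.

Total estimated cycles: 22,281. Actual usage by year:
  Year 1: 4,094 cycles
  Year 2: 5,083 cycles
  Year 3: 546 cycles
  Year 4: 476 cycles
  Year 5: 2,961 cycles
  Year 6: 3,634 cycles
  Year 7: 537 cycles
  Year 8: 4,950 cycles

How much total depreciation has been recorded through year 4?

Depreciable base = $97,924 − $8,800 = $89,124.
Rate = $89,124 / 22,281 cycles = $4 per cycle.
Year 1: 4,094 × $4 = $16,376. Book value $81,548.
Year 2: 5,083 × $4 = $20,332. Book value $61,216.
Year 3: 546 × $4 = $2,184. Book value $59,032.
Year 4: 476 × $4 = $1,904. Book value $57,128.
Accumulated through year 4 = $97,924 − $57,128 = $40,796.

$40,796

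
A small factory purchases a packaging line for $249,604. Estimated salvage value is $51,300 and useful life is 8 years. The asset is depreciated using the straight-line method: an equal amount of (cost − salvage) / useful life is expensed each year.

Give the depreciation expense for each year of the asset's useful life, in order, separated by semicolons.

$24,788; $24,788; $24,788; $24,788; $24,788; $24,788; $24,788; $24,788

Depreciable base = $249,604 − $51,300 = $198,304.
Annual expense = $198,304 / 8 = $24,788.
End of year 1: book value $224,816.
End of year 2: book value $200,028.
End of year 3: book value $175,240.
End of year 4: book value $150,452.
End of year 5: book value $125,664.
End of year 6: book value $100,876.
End of year 7: book value $76,088.
End of year 8: book value $51,300.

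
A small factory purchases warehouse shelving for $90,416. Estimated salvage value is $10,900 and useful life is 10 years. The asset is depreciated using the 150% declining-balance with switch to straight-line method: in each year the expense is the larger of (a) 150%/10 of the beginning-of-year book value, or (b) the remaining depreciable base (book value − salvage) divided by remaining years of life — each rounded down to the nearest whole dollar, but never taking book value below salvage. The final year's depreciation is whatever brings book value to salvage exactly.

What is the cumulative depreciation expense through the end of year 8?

$67,914

Depreciable base = $90,416 − $10,900 = $79,516.
Year 1: DB = ⌊$90,416 × 150%/10⌋ = $13,562; SL = ⌊$79,516/10⌋ = $7,951 → take DB $13,562. Book value $76,854.
Year 2: DB = ⌊$76,854 × 150%/10⌋ = $11,528; SL = ⌊$65,954/9⌋ = $7,328 → take DB $11,528. Book value $65,326.
Year 3: DB = ⌊$65,326 × 150%/10⌋ = $9,798; SL = ⌊$54,426/8⌋ = $6,803 → take DB $9,798. Book value $55,528.
Year 4: DB = ⌊$55,528 × 150%/10⌋ = $8,329; SL = ⌊$44,628/7⌋ = $6,375 → take DB $8,329. Book value $47,199.
Year 5: DB = ⌊$47,199 × 150%/10⌋ = $7,079; SL = ⌊$36,299/6⌋ = $6,049 → take DB $7,079. Book value $40,120.
Year 6: DB = ⌊$40,120 × 150%/10⌋ = $6,018; SL = ⌊$29,220/5⌋ = $5,844 → take DB $6,018. Book value $34,102.
Year 7: DB = ⌊$34,102 × 150%/10⌋ = $5,115; SL = ⌊$23,202/4⌋ = $5,800 → take SL $5,800. Book value $28,302.
Year 8: DB = ⌊$28,302 × 150%/10⌋ = $4,245; SL = ⌊$17,402/3⌋ = $5,800 → take SL $5,800. Book value $22,502.
Accumulated through year 8 = $90,416 − $22,502 = $67,914.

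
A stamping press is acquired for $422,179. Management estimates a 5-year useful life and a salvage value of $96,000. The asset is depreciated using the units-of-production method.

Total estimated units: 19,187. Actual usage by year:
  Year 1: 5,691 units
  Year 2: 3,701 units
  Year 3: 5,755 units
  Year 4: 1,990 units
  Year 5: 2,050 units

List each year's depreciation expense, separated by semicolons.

Depreciable base = $422,179 − $96,000 = $326,179.
Rate = $326,179 / 19,187 units = $17 per unit.
Year 1: 5,691 × $17 = $96,747. Book value $325,432.
Year 2: 3,701 × $17 = $62,917. Book value $262,515.
Year 3: 5,755 × $17 = $97,835. Book value $164,680.
Year 4: 1,990 × $17 = $33,830. Book value $130,850.
Year 5: 2,050 × $17 = $34,850. Book value $96,000.

$96,747; $62,917; $97,835; $33,830; $34,850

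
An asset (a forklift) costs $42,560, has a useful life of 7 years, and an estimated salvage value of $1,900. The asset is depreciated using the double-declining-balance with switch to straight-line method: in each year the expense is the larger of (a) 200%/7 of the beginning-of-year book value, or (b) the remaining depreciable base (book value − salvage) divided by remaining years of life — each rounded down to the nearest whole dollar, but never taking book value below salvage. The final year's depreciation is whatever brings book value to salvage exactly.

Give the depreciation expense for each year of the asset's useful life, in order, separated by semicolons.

Depreciable base = $42,560 − $1,900 = $40,660.
Year 1: DB = ⌊$42,560 × 200%/7⌋ = $12,160; SL = ⌊$40,660/7⌋ = $5,808 → take DB $12,160. Book value $30,400.
Year 2: DB = ⌊$30,400 × 200%/7⌋ = $8,685; SL = ⌊$28,500/6⌋ = $4,750 → take DB $8,685. Book value $21,715.
Year 3: DB = ⌊$21,715 × 200%/7⌋ = $6,204; SL = ⌊$19,815/5⌋ = $3,963 → take DB $6,204. Book value $15,511.
Year 4: DB = ⌊$15,511 × 200%/7⌋ = $4,431; SL = ⌊$13,611/4⌋ = $3,402 → take DB $4,431. Book value $11,080.
Year 5: DB = ⌊$11,080 × 200%/7⌋ = $3,165; SL = ⌊$9,180/3⌋ = $3,060 → take DB $3,165. Book value $7,915.
Year 6: DB = ⌊$7,915 × 200%/7⌋ = $2,261; SL = ⌊$6,015/2⌋ = $3,007 → take SL $3,007. Book value $4,908.
Year 7 (final): $4,908 − $1,900 = $3,008. Book value $1,900.

$12,160; $8,685; $6,204; $4,431; $3,165; $3,007; $3,008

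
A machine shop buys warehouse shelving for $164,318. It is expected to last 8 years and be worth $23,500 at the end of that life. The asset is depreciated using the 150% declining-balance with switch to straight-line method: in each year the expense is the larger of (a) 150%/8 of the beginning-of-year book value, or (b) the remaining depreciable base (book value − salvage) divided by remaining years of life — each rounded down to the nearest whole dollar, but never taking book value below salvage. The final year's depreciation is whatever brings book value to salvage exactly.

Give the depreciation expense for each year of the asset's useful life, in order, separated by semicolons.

$30,809; $25,032; $20,339; $16,525; $13,427; $11,562; $11,562; $11,562

Depreciable base = $164,318 − $23,500 = $140,818.
Year 1: DB = ⌊$164,318 × 150%/8⌋ = $30,809; SL = ⌊$140,818/8⌋ = $17,602 → take DB $30,809. Book value $133,509.
Year 2: DB = ⌊$133,509 × 150%/8⌋ = $25,032; SL = ⌊$110,009/7⌋ = $15,715 → take DB $25,032. Book value $108,477.
Year 3: DB = ⌊$108,477 × 150%/8⌋ = $20,339; SL = ⌊$84,977/6⌋ = $14,162 → take DB $20,339. Book value $88,138.
Year 4: DB = ⌊$88,138 × 150%/8⌋ = $16,525; SL = ⌊$64,638/5⌋ = $12,927 → take DB $16,525. Book value $71,613.
Year 5: DB = ⌊$71,613 × 150%/8⌋ = $13,427; SL = ⌊$48,113/4⌋ = $12,028 → take DB $13,427. Book value $58,186.
Year 6: DB = ⌊$58,186 × 150%/8⌋ = $10,909; SL = ⌊$34,686/3⌋ = $11,562 → take SL $11,562. Book value $46,624.
Year 7: DB = ⌊$46,624 × 150%/8⌋ = $8,742; SL = ⌊$23,124/2⌋ = $11,562 → take SL $11,562. Book value $35,062.
Year 8 (final): $35,062 − $23,500 = $11,562. Book value $23,500.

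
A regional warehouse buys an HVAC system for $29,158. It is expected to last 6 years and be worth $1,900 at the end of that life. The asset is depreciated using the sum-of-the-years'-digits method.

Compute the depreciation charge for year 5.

$2,596

Depreciable base = $29,158 − $1,900 = $27,258.
Sum of the years' digits = 6+5+4+3+2+1 = 21.
Year 1: $27,258 × 6/21 = $7,788. Book value $21,370.
Year 2: $27,258 × 5/21 = $6,490. Book value $14,880.
Year 3: $27,258 × 4/21 = $5,192. Book value $9,688.
Year 4: $27,258 × 3/21 = $3,894. Book value $5,794.
Year 5: $27,258 × 2/21 = $2,596. Book value $3,198.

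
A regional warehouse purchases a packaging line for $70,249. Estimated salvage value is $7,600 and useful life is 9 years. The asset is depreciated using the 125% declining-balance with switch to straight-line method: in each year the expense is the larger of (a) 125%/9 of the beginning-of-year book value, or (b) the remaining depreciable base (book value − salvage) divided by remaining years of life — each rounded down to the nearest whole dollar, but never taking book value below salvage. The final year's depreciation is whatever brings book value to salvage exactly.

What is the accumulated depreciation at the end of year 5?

$37,827

Depreciable base = $70,249 − $7,600 = $62,649.
Year 1: DB = ⌊$70,249 × 125%/9⌋ = $9,756; SL = ⌊$62,649/9⌋ = $6,961 → take DB $9,756. Book value $60,493.
Year 2: DB = ⌊$60,493 × 125%/9⌋ = $8,401; SL = ⌊$52,893/8⌋ = $6,611 → take DB $8,401. Book value $52,092.
Year 3: DB = ⌊$52,092 × 125%/9⌋ = $7,235; SL = ⌊$44,492/7⌋ = $6,356 → take DB $7,235. Book value $44,857.
Year 4: DB = ⌊$44,857 × 125%/9⌋ = $6,230; SL = ⌊$37,257/6⌋ = $6,209 → take DB $6,230. Book value $38,627.
Year 5: DB = ⌊$38,627 × 125%/9⌋ = $5,364; SL = ⌊$31,027/5⌋ = $6,205 → take SL $6,205. Book value $32,422.
Accumulated through year 5 = $70,249 − $32,422 = $37,827.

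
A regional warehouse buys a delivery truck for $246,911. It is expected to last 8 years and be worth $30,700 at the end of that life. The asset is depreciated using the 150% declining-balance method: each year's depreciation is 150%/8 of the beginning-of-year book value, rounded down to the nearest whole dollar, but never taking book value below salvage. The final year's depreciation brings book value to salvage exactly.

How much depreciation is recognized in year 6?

$16,393

Depreciable base = $246,911 − $30,700 = $216,211.
Year 1: ⌊$246,911 × 150%/8⌋ = $46,295. Book value $200,616.
Year 2: ⌊$200,616 × 150%/8⌋ = $37,615. Book value $163,001.
Year 3: ⌊$163,001 × 150%/8⌋ = $30,562. Book value $132,439.
Year 4: ⌊$132,439 × 150%/8⌋ = $24,832. Book value $107,607.
Year 5: ⌊$107,607 × 150%/8⌋ = $20,176. Book value $87,431.
Year 6: ⌊$87,431 × 150%/8⌋ = $16,393. Book value $71,038.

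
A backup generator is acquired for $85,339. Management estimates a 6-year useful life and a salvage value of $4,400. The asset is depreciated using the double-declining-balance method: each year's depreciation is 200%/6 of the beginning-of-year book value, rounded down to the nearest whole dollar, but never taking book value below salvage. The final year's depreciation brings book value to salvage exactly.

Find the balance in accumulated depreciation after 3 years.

$60,053

Depreciable base = $85,339 − $4,400 = $80,939.
Year 1: ⌊$85,339 × 200%/6⌋ = $28,446. Book value $56,893.
Year 2: ⌊$56,893 × 200%/6⌋ = $18,964. Book value $37,929.
Year 3: ⌊$37,929 × 200%/6⌋ = $12,643. Book value $25,286.
Accumulated through year 3 = $85,339 − $25,286 = $60,053.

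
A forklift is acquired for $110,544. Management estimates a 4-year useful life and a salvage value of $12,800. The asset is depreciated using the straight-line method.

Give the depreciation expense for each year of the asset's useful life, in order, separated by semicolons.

$24,436; $24,436; $24,436; $24,436

Depreciable base = $110,544 − $12,800 = $97,744.
Annual expense = $97,744 / 4 = $24,436.
End of year 1: book value $86,108.
End of year 2: book value $61,672.
End of year 3: book value $37,236.
End of year 4: book value $12,800.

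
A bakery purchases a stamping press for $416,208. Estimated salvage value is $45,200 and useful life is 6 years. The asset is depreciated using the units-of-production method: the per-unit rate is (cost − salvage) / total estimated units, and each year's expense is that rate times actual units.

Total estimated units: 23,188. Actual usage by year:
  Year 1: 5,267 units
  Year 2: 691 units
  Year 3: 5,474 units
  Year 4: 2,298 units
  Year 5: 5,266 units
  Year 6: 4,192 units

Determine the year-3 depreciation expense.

Depreciable base = $416,208 − $45,200 = $371,008.
Rate = $371,008 / 23,188 units = $16 per unit.
Year 1: 5,267 × $16 = $84,272. Book value $331,936.
Year 2: 691 × $16 = $11,056. Book value $320,880.
Year 3: 5,474 × $16 = $87,584. Book value $233,296.

$87,584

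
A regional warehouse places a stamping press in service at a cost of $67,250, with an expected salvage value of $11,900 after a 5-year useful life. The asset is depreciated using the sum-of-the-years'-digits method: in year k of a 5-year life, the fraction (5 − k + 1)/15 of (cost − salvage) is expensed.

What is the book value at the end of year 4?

Depreciable base = $67,250 − $11,900 = $55,350.
Sum of the years' digits = 5+4+3+2+1 = 15.
Year 1: $55,350 × 5/15 = $18,450. Book value $48,800.
Year 2: $55,350 × 4/15 = $14,760. Book value $34,040.
Year 3: $55,350 × 3/15 = $11,070. Book value $22,970.
Year 4: $55,350 × 2/15 = $7,380. Book value $15,590.

$15,590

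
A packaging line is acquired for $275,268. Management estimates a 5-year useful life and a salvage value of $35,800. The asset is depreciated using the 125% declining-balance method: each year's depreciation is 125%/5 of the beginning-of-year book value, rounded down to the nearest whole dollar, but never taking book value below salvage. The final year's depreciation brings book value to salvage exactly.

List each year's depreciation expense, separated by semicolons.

Depreciable base = $275,268 − $35,800 = $239,468.
Year 1: ⌊$275,268 × 125%/5⌋ = $68,817. Book value $206,451.
Year 2: ⌊$206,451 × 125%/5⌋ = $51,612. Book value $154,839.
Year 3: ⌊$154,839 × 125%/5⌋ = $38,709. Book value $116,130.
Year 4: ⌊$116,130 × 125%/5⌋ = $29,032. Book value $87,098.
Year 5 (final): $87,098 − $35,800 = $51,298. Book value $35,800.

$68,817; $51,612; $38,709; $29,032; $51,298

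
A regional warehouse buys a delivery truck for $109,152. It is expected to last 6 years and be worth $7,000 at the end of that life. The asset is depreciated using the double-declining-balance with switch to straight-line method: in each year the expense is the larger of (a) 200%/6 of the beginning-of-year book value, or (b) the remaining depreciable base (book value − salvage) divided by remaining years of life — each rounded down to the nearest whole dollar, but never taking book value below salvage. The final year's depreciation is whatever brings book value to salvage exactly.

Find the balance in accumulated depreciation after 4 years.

Depreciable base = $109,152 − $7,000 = $102,152.
Year 1: DB = ⌊$109,152 × 200%/6⌋ = $36,384; SL = ⌊$102,152/6⌋ = $17,025 → take DB $36,384. Book value $72,768.
Year 2: DB = ⌊$72,768 × 200%/6⌋ = $24,256; SL = ⌊$65,768/5⌋ = $13,153 → take DB $24,256. Book value $48,512.
Year 3: DB = ⌊$48,512 × 200%/6⌋ = $16,170; SL = ⌊$41,512/4⌋ = $10,378 → take DB $16,170. Book value $32,342.
Year 4: DB = ⌊$32,342 × 200%/6⌋ = $10,780; SL = ⌊$25,342/3⌋ = $8,447 → take DB $10,780. Book value $21,562.
Accumulated through year 4 = $109,152 − $21,562 = $87,590.

$87,590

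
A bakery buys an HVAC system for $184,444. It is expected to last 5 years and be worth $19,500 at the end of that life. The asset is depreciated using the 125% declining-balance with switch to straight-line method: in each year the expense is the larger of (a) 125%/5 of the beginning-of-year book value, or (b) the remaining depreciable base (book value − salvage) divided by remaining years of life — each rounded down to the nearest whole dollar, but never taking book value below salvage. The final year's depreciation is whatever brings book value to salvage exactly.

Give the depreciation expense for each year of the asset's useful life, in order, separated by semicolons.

$46,111; $34,583; $28,083; $28,083; $28,084

Depreciable base = $184,444 − $19,500 = $164,944.
Year 1: DB = ⌊$184,444 × 125%/5⌋ = $46,111; SL = ⌊$164,944/5⌋ = $32,988 → take DB $46,111. Book value $138,333.
Year 2: DB = ⌊$138,333 × 125%/5⌋ = $34,583; SL = ⌊$118,833/4⌋ = $29,708 → take DB $34,583. Book value $103,750.
Year 3: DB = ⌊$103,750 × 125%/5⌋ = $25,937; SL = ⌊$84,250/3⌋ = $28,083 → take SL $28,083. Book value $75,667.
Year 4: DB = ⌊$75,667 × 125%/5⌋ = $18,916; SL = ⌊$56,167/2⌋ = $28,083 → take SL $28,083. Book value $47,584.
Year 5 (final): $47,584 − $19,500 = $28,084. Book value $19,500.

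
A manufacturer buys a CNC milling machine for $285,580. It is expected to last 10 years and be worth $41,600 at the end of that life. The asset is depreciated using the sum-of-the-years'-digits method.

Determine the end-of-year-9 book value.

Depreciable base = $285,580 − $41,600 = $243,980.
Sum of the years' digits = 10+9+8+7+6+5+4+3+2+1 = 55.
Year 1: $243,980 × 10/55 = $44,360. Book value $241,220.
Year 2: $243,980 × 9/55 = $39,924. Book value $201,296.
Year 3: $243,980 × 8/55 = $35,488. Book value $165,808.
Year 4: $243,980 × 7/55 = $31,052. Book value $134,756.
Year 5: $243,980 × 6/55 = $26,616. Book value $108,140.
Year 6: $243,980 × 5/55 = $22,180. Book value $85,960.
Year 7: $243,980 × 4/55 = $17,744. Book value $68,216.
Year 8: $243,980 × 3/55 = $13,308. Book value $54,908.
Year 9: $243,980 × 2/55 = $8,872. Book value $46,036.

$46,036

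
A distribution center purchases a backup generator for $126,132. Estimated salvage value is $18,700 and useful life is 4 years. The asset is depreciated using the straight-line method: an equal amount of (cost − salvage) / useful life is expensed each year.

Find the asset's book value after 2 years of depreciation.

Depreciable base = $126,132 − $18,700 = $107,432.
Annual expense = $107,432 / 4 = $26,858.
End of year 1: book value $99,274.
End of year 2: book value $72,416.

$72,416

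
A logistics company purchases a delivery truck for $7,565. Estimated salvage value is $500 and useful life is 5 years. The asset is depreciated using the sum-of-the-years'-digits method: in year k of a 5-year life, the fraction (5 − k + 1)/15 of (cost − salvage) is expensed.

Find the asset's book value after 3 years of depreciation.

Depreciable base = $7,565 − $500 = $7,065.
Sum of the years' digits = 5+4+3+2+1 = 15.
Year 1: $7,065 × 5/15 = $2,355. Book value $5,210.
Year 2: $7,065 × 4/15 = $1,884. Book value $3,326.
Year 3: $7,065 × 3/15 = $1,413. Book value $1,913.

$1,913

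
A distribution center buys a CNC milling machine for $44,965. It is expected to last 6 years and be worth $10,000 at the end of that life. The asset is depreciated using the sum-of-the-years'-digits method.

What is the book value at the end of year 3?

Depreciable base = $44,965 − $10,000 = $34,965.
Sum of the years' digits = 6+5+4+3+2+1 = 21.
Year 1: $34,965 × 6/21 = $9,990. Book value $34,975.
Year 2: $34,965 × 5/21 = $8,325. Book value $26,650.
Year 3: $34,965 × 4/21 = $6,660. Book value $19,990.

$19,990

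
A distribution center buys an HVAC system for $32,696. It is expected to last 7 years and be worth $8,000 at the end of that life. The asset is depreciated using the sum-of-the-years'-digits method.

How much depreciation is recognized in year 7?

Depreciable base = $32,696 − $8,000 = $24,696.
Sum of the years' digits = 7+6+5+4+3+2+1 = 28.
Year 1: $24,696 × 7/28 = $6,174. Book value $26,522.
Year 2: $24,696 × 6/28 = $5,292. Book value $21,230.
Year 3: $24,696 × 5/28 = $4,410. Book value $16,820.
Year 4: $24,696 × 4/28 = $3,528. Book value $13,292.
Year 5: $24,696 × 3/28 = $2,646. Book value $10,646.
Year 6: $24,696 × 2/28 = $1,764. Book value $8,882.
Year 7: $24,696 × 1/28 = $882. Book value $8,000.

$882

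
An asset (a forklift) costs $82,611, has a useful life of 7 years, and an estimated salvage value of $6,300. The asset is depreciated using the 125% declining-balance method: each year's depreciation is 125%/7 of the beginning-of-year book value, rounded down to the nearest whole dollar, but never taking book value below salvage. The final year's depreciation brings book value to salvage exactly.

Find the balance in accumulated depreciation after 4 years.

$44,998

Depreciable base = $82,611 − $6,300 = $76,311.
Year 1: ⌊$82,611 × 125%/7⌋ = $14,751. Book value $67,860.
Year 2: ⌊$67,860 × 125%/7⌋ = $12,117. Book value $55,743.
Year 3: ⌊$55,743 × 125%/7⌋ = $9,954. Book value $45,789.
Year 4: ⌊$45,789 × 125%/7⌋ = $8,176. Book value $37,613.
Accumulated through year 4 = $82,611 − $37,613 = $44,998.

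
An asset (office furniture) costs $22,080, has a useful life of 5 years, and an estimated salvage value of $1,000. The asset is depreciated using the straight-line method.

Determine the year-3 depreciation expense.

Depreciable base = $22,080 − $1,000 = $21,080.
Annual expense = $21,080 / 5 = $4,216.

$4,216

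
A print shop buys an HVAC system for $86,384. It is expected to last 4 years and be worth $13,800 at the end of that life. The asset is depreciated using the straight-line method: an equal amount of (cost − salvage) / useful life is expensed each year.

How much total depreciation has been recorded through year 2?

$36,292

Depreciable base = $86,384 − $13,800 = $72,584.
Annual expense = $72,584 / 4 = $18,146.
End of year 1: book value $68,238.
End of year 2: book value $50,092.
Accumulated through year 2 = $86,384 − $50,092 = $36,292.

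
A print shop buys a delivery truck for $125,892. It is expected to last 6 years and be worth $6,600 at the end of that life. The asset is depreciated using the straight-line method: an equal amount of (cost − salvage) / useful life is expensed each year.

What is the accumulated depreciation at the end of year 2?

$39,764

Depreciable base = $125,892 − $6,600 = $119,292.
Annual expense = $119,292 / 6 = $19,882.
End of year 1: book value $106,010.
End of year 2: book value $86,128.
Accumulated through year 2 = $125,892 − $86,128 = $39,764.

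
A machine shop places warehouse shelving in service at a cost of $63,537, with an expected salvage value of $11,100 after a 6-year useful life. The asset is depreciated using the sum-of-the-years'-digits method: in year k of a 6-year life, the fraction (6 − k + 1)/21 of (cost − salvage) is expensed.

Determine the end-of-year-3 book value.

$26,082

Depreciable base = $63,537 − $11,100 = $52,437.
Sum of the years' digits = 6+5+4+3+2+1 = 21.
Year 1: $52,437 × 6/21 = $14,982. Book value $48,555.
Year 2: $52,437 × 5/21 = $12,485. Book value $36,070.
Year 3: $52,437 × 4/21 = $9,988. Book value $26,082.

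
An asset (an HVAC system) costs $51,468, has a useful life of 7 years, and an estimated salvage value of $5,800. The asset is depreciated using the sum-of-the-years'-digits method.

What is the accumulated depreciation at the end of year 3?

Depreciable base = $51,468 − $5,800 = $45,668.
Sum of the years' digits = 7+6+5+4+3+2+1 = 28.
Year 1: $45,668 × 7/28 = $11,417. Book value $40,051.
Year 2: $45,668 × 6/28 = $9,786. Book value $30,265.
Year 3: $45,668 × 5/28 = $8,155. Book value $22,110.
Accumulated through year 3 = $51,468 − $22,110 = $29,358.

$29,358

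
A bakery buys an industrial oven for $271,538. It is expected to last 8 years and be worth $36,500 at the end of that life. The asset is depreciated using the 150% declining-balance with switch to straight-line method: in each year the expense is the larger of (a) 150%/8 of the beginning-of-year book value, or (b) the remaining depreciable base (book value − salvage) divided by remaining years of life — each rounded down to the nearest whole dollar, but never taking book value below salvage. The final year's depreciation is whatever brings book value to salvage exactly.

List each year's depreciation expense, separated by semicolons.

$50,913; $41,367; $33,610; $27,309; $22,188; $19,883; $19,884; $19,884

Depreciable base = $271,538 − $36,500 = $235,038.
Year 1: DB = ⌊$271,538 × 150%/8⌋ = $50,913; SL = ⌊$235,038/8⌋ = $29,379 → take DB $50,913. Book value $220,625.
Year 2: DB = ⌊$220,625 × 150%/8⌋ = $41,367; SL = ⌊$184,125/7⌋ = $26,303 → take DB $41,367. Book value $179,258.
Year 3: DB = ⌊$179,258 × 150%/8⌋ = $33,610; SL = ⌊$142,758/6⌋ = $23,793 → take DB $33,610. Book value $145,648.
Year 4: DB = ⌊$145,648 × 150%/8⌋ = $27,309; SL = ⌊$109,148/5⌋ = $21,829 → take DB $27,309. Book value $118,339.
Year 5: DB = ⌊$118,339 × 150%/8⌋ = $22,188; SL = ⌊$81,839/4⌋ = $20,459 → take DB $22,188. Book value $96,151.
Year 6: DB = ⌊$96,151 × 150%/8⌋ = $18,028; SL = ⌊$59,651/3⌋ = $19,883 → take SL $19,883. Book value $76,268.
Year 7: DB = ⌊$76,268 × 150%/8⌋ = $14,300; SL = ⌊$39,768/2⌋ = $19,884 → take SL $19,884. Book value $56,384.
Year 8 (final): $56,384 − $36,500 = $19,884. Book value $36,500.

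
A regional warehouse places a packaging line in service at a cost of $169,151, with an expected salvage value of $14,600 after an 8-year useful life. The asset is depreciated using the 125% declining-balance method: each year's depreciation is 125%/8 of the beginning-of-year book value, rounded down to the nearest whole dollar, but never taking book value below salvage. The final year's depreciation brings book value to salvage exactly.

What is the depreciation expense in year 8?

Depreciable base = $169,151 − $14,600 = $154,551.
Year 1: ⌊$169,151 × 125%/8⌋ = $26,429. Book value $142,722.
Year 2: ⌊$142,722 × 125%/8⌋ = $22,300. Book value $120,422.
Year 3: ⌊$120,422 × 125%/8⌋ = $18,815. Book value $101,607.
Year 4: ⌊$101,607 × 125%/8⌋ = $15,876. Book value $85,731.
Year 5: ⌊$85,731 × 125%/8⌋ = $13,395. Book value $72,336.
Year 6: ⌊$72,336 × 125%/8⌋ = $11,302. Book value $61,034.
Year 7: ⌊$61,034 × 125%/8⌋ = $9,536. Book value $51,498.
Year 8 (final): $51,498 − $14,600 = $36,898. Book value $14,600.

$36,898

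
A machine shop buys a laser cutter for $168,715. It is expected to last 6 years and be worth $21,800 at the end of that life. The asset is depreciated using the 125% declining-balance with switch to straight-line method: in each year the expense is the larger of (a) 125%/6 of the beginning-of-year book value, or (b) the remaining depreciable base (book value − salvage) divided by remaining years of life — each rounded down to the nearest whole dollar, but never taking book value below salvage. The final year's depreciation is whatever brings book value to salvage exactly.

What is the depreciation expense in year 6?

Depreciable base = $168,715 − $21,800 = $146,915.
Year 1: DB = ⌊$168,715 × 125%/6⌋ = $35,148; SL = ⌊$146,915/6⌋ = $24,485 → take DB $35,148. Book value $133,567.
Year 2: DB = ⌊$133,567 × 125%/6⌋ = $27,826; SL = ⌊$111,767/5⌋ = $22,353 → take DB $27,826. Book value $105,741.
Year 3: DB = ⌊$105,741 × 125%/6⌋ = $22,029; SL = ⌊$83,941/4⌋ = $20,985 → take DB $22,029. Book value $83,712.
Year 4: DB = ⌊$83,712 × 125%/6⌋ = $17,440; SL = ⌊$61,912/3⌋ = $20,637 → take SL $20,637. Book value $63,075.
Year 5: DB = ⌊$63,075 × 125%/6⌋ = $13,140; SL = ⌊$41,275/2⌋ = $20,637 → take SL $20,637. Book value $42,438.
Year 6 (final): $42,438 − $21,800 = $20,638. Book value $21,800.

$20,638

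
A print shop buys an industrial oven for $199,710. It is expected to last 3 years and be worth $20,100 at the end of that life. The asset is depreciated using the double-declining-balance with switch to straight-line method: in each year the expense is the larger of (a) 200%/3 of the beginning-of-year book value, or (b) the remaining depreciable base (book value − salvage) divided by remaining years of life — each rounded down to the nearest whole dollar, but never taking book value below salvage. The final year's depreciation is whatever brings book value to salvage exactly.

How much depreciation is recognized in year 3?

Depreciable base = $199,710 − $20,100 = $179,610.
Year 1: DB = ⌊$199,710 × 200%/3⌋ = $133,140; SL = ⌊$179,610/3⌋ = $59,870 → take DB $133,140. Book value $66,570.
Year 2: DB = ⌊$66,570 × 200%/3⌋ = $44,380; SL = ⌊$46,470/2⌋ = $23,235 → take DB $44,380. Book value $22,190.
Year 3 (final): $22,190 − $20,100 = $2,090. Book value $20,100.

$2,090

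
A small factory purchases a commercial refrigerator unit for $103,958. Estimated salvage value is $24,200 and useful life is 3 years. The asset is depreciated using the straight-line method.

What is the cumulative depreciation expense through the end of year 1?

$26,586

Depreciable base = $103,958 − $24,200 = $79,758.
Annual expense = $79,758 / 3 = $26,586.
End of year 1: book value $77,372.
Accumulated through year 1 = $103,958 − $77,372 = $26,586.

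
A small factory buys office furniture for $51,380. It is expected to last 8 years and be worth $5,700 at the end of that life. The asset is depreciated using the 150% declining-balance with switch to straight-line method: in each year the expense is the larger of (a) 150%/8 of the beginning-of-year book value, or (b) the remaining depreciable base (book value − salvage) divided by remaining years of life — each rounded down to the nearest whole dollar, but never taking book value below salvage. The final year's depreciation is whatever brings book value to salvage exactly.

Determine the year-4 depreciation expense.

Depreciable base = $51,380 − $5,700 = $45,680.
Year 1: DB = ⌊$51,380 × 150%/8⌋ = $9,633; SL = ⌊$45,680/8⌋ = $5,710 → take DB $9,633. Book value $41,747.
Year 2: DB = ⌊$41,747 × 150%/8⌋ = $7,827; SL = ⌊$36,047/7⌋ = $5,149 → take DB $7,827. Book value $33,920.
Year 3: DB = ⌊$33,920 × 150%/8⌋ = $6,360; SL = ⌊$28,220/6⌋ = $4,703 → take DB $6,360. Book value $27,560.
Year 4: DB = ⌊$27,560 × 150%/8⌋ = $5,167; SL = ⌊$21,860/5⌋ = $4,372 → take DB $5,167. Book value $22,393.

$5,167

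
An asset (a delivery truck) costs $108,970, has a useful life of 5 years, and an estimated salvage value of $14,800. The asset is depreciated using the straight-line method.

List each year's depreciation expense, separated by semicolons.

Depreciable base = $108,970 − $14,800 = $94,170.
Annual expense = $94,170 / 5 = $18,834.
End of year 1: book value $90,136.
End of year 2: book value $71,302.
End of year 3: book value $52,468.
End of year 4: book value $33,634.
End of year 5: book value $14,800.

$18,834; $18,834; $18,834; $18,834; $18,834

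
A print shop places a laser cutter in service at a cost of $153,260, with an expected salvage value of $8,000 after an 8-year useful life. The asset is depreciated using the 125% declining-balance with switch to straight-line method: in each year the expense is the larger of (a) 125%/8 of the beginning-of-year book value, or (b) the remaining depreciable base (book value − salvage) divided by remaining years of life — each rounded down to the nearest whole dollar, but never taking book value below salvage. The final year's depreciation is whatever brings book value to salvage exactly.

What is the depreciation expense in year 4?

Depreciable base = $153,260 − $8,000 = $145,260.
Year 1: DB = ⌊$153,260 × 125%/8⌋ = $23,946; SL = ⌊$145,260/8⌋ = $18,157 → take DB $23,946. Book value $129,314.
Year 2: DB = ⌊$129,314 × 125%/8⌋ = $20,205; SL = ⌊$121,314/7⌋ = $17,330 → take DB $20,205. Book value $109,109.
Year 3: DB = ⌊$109,109 × 125%/8⌋ = $17,048; SL = ⌊$101,109/6⌋ = $16,851 → take DB $17,048. Book value $92,061.
Year 4: DB = ⌊$92,061 × 125%/8⌋ = $14,384; SL = ⌊$84,061/5⌋ = $16,812 → take SL $16,812. Book value $75,249.

$16,812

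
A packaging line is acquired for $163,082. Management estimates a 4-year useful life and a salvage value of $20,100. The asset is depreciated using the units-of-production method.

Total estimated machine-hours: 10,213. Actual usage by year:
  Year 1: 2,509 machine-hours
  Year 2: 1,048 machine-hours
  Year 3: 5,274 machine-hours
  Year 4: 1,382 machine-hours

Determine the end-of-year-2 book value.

Depreciable base = $163,082 − $20,100 = $142,982.
Rate = $142,982 / 10,213 machine-hours = $14 per machine-hour.
Year 1: 2,509 × $14 = $35,126. Book value $127,956.
Year 2: 1,048 × $14 = $14,672. Book value $113,284.

$113,284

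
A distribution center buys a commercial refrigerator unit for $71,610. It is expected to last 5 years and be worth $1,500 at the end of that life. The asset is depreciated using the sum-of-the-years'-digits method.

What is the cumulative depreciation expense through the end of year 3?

Depreciable base = $71,610 − $1,500 = $70,110.
Sum of the years' digits = 5+4+3+2+1 = 15.
Year 1: $70,110 × 5/15 = $23,370. Book value $48,240.
Year 2: $70,110 × 4/15 = $18,696. Book value $29,544.
Year 3: $70,110 × 3/15 = $14,022. Book value $15,522.
Accumulated through year 3 = $71,610 − $15,522 = $56,088.

$56,088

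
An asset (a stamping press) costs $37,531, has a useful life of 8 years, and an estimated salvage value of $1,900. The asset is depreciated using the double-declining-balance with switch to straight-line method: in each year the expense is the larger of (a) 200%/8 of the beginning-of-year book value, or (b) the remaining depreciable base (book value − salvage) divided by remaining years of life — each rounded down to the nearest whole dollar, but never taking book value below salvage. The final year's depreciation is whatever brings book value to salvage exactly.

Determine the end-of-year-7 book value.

$4,236

Depreciable base = $37,531 − $1,900 = $35,631.
Year 1: DB = ⌊$37,531 × 200%/8⌋ = $9,382; SL = ⌊$35,631/8⌋ = $4,453 → take DB $9,382. Book value $28,149.
Year 2: DB = ⌊$28,149 × 200%/8⌋ = $7,037; SL = ⌊$26,249/7⌋ = $3,749 → take DB $7,037. Book value $21,112.
Year 3: DB = ⌊$21,112 × 200%/8⌋ = $5,278; SL = ⌊$19,212/6⌋ = $3,202 → take DB $5,278. Book value $15,834.
Year 4: DB = ⌊$15,834 × 200%/8⌋ = $3,958; SL = ⌊$13,934/5⌋ = $2,786 → take DB $3,958. Book value $11,876.
Year 5: DB = ⌊$11,876 × 200%/8⌋ = $2,969; SL = ⌊$9,976/4⌋ = $2,494 → take DB $2,969. Book value $8,907.
Year 6: DB = ⌊$8,907 × 200%/8⌋ = $2,226; SL = ⌊$7,007/3⌋ = $2,335 → take SL $2,335. Book value $6,572.
Year 7: DB = ⌊$6,572 × 200%/8⌋ = $1,643; SL = ⌊$4,672/2⌋ = $2,336 → take SL $2,336. Book value $4,236.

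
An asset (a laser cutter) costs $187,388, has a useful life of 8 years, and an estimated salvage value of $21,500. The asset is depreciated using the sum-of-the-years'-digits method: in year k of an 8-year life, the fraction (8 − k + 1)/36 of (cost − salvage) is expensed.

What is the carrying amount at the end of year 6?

Depreciable base = $187,388 − $21,500 = $165,888.
Sum of the years' digits = 8+7+6+5+4+3+2+1 = 36.
Year 1: $165,888 × 8/36 = $36,864. Book value $150,524.
Year 2: $165,888 × 7/36 = $32,256. Book value $118,268.
Year 3: $165,888 × 6/36 = $27,648. Book value $90,620.
Year 4: $165,888 × 5/36 = $23,040. Book value $67,580.
Year 5: $165,888 × 4/36 = $18,432. Book value $49,148.
Year 6: $165,888 × 3/36 = $13,824. Book value $35,324.

$35,324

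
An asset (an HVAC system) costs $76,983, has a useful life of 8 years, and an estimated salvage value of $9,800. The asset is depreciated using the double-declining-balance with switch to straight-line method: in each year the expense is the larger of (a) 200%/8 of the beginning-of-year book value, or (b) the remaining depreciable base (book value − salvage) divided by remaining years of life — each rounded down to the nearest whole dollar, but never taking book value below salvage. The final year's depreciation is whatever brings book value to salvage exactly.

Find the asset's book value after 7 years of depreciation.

$10,278

Depreciable base = $76,983 − $9,800 = $67,183.
Year 1: DB = ⌊$76,983 × 200%/8⌋ = $19,245; SL = ⌊$67,183/8⌋ = $8,397 → take DB $19,245. Book value $57,738.
Year 2: DB = ⌊$57,738 × 200%/8⌋ = $14,434; SL = ⌊$47,938/7⌋ = $6,848 → take DB $14,434. Book value $43,304.
Year 3: DB = ⌊$43,304 × 200%/8⌋ = $10,826; SL = ⌊$33,504/6⌋ = $5,584 → take DB $10,826. Book value $32,478.
Year 4: DB = ⌊$32,478 × 200%/8⌋ = $8,119; SL = ⌊$22,678/5⌋ = $4,535 → take DB $8,119. Book value $24,359.
Year 5: DB = ⌊$24,359 × 200%/8⌋ = $6,089; SL = ⌊$14,559/4⌋ = $3,639 → take DB $6,089. Book value $18,270.
Year 6: DB = ⌊$18,270 × 200%/8⌋ = $4,567; SL = ⌊$8,470/3⌋ = $2,823 → take DB $4,567. Book value $13,703.
Year 7: DB = ⌊$13,703 × 200%/8⌋ = $3,425; SL = ⌊$3,903/2⌋ = $1,951 → take DB $3,425. Book value $10,278.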